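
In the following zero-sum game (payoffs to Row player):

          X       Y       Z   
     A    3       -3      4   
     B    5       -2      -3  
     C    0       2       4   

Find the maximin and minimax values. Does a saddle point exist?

Maximin = 0, Minimax = 2, Saddle: False

Work:
Row minimums: [-3, -3, 0] → maximin = 0
Column maximums: [5, 2, 4] → minimax = 2
No saddle point (maximin ≠ minimax). Mixed strategy needed.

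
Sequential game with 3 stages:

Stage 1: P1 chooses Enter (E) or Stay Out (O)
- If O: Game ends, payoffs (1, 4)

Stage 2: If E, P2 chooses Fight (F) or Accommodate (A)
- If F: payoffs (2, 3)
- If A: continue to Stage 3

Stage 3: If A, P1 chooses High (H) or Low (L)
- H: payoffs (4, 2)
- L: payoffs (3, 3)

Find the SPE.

SPE: (E, F, H); Outcome (2, 3)

Work:
Stage 3: P1 chooses H (4 vs 3)
Stage 2: P2: F->3, A->2 (anticipating H). Choose F
Stage 1: P1: O->1, E->2 (anticipating F, H). Choose E
SPE path: E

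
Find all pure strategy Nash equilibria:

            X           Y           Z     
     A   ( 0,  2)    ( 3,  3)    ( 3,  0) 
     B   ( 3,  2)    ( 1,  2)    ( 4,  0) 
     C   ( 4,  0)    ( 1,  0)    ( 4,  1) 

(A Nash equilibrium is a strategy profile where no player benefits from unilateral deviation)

Nash equilibrium: (A, Y), (C, Z)

Work:
Best responses:
  P1 vs X: payoffs [0, 3, 4] → best response C (payoff 4)
  P1 vs Y: payoffs [3, 1, 1] → best response A (payoff 3)
  P1 vs Z: payoffs [3, 4, 4] → best response B/C (payoff 4)
  P2 vs A: payoffs [2, 3, 0] → best response Y (payoff 3)
  P2 vs B: payoffs [2, 2, 0] → best response X/Y (payoff 2)
  P2 vs C: payoffs [0, 0, 1] → best response Z (payoff 1)
Mutual best responses: (A,Y), (C,Z) → Nash equilibria.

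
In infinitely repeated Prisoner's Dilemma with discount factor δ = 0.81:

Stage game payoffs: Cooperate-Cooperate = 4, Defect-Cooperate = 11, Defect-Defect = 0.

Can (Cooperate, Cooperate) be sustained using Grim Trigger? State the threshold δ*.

δ* = 0.6364; since δ = 0.81 ≥ 0.6364, cooperation can be sustained

Work:
For Grim Trigger:
Cooperate forever: 4/(1-δ)
Defect then punished: 11 + 0·δ/(1-δ)
Need: 4/(1-δ) ≥ 11 + 0·δ/(1-δ)
Solving: δ ≥ (T-R)/(T-P) = (11-4)/(11-0) = 0.6364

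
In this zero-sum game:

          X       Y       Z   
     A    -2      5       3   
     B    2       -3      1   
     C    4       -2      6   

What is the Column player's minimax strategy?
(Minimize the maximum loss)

Column should play X, value = 4

Work:
Column player minimizes Row's maximum payoff:
Column X: max payoff to Row = 4
Column Y: max payoff to Row = 5
Column Z: max payoff to Row = 6
Minimum is 4, achieved by column X.
Minimax strategy: X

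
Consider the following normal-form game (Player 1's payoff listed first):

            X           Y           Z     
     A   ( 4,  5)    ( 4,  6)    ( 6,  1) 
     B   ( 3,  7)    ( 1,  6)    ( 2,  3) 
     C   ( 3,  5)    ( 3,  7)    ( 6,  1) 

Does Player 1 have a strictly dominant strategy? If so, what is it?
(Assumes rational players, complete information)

No strictly dominant strategy exists for Player 1

Work:
A strategy strictly dominates another if it gives a strictly higher payoff against every opponent action. Compare each pair of P1's strategies column-by-column:
  A vs B: [4 vs 3, 4 vs 1, 6 vs 2] → A strictly dominates B
  A vs C: [4 vs 3, 4 vs 3, 6 vs 6] → A does not strictly dominate C (column Z: 6 ≤ 6)
  B vs A: [3 vs 4, 1 vs 4, 2 vs 6] → B does not strictly dominate A (column X: 3 ≤ 4)
  B vs C: [3 vs 3, 1 vs 3, 2 vs 6] → B does not strictly dominate C (column X: 3 ≤ 3)
  C vs A: [3 vs 4, 3 vs 4, 6 vs 6] → C does not strictly dominate A (column X: 3 ≤ 4)
  C vs B: [3 vs 3, 3 vs 1, 6 vs 2] → C does not strictly dominate B (column X: 3 ≤ 3)
No single strategy strictly dominates all others → no strictly dominant strategy.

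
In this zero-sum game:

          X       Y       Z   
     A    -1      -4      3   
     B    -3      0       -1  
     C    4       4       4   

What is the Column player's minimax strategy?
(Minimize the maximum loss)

Column should play X or Y or Z (all achieve the minimum), value = 4

Work:
Column player minimizes Row's maximum payoff:
Column X: max payoff to Row = 4
Column Y: max payoff to Row = 4
Column Z: max payoff to Row = 4
Minimum is 4, achieved by columns X, Y, Z (tied).
Each of X or Y or Z is a minimax strategy.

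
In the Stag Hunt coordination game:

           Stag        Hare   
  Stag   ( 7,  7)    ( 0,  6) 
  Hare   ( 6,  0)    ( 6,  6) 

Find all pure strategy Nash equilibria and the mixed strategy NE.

Pure NE: (Stag, Stag) and (Hare, Hare); Mixed NE: p = 0.8571, q = 0.8571

Work:
Check pure NE:
(Stag, Stag): (7, 7) - no unilateral deviation beneficial
(Hare, Hare): (6, 6) - no unilateral deviation beneficial
Mixed NE: P1 plays Stag with p = 0.8571, P2 plays Stag with q = 0.8571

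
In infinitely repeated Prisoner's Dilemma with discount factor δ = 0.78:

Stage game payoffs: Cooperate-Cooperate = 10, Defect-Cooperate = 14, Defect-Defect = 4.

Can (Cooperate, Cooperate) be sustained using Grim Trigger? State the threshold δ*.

δ* = 0.4; since δ = 0.78 ≥ 0.4, cooperation can be sustained

Work:
For Grim Trigger:
Cooperate forever: 10/(1-δ)
Defect then punished: 14 + 4·δ/(1-δ)
Need: 10/(1-δ) ≥ 14 + 4·δ/(1-δ)
Solving: δ ≥ (T-R)/(T-P) = (14-10)/(14-4) = 0.4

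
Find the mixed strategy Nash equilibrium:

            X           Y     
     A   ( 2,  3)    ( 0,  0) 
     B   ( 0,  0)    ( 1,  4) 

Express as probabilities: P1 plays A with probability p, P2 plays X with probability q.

p = 0.5714, q = 0.3333

Work:
Find probabilities that make opponent indifferent:
P2 chooses q to make P1 indifferent between A and B
P1 chooses p to make P2 indifferent between X and Y
Mixed NE: P1 plays (A: 0.5714, B: 0.4286), P2 plays (X: 0.3333, Y: 0.6667)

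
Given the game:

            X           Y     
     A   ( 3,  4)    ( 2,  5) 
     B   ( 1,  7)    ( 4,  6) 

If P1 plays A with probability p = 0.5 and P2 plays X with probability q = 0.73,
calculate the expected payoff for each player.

E[P1] = 2.27, E[P2] = 5.5

Work:
E[P1] = p·q·π₁(A,X) + p·(1-q)·π₁(A,Y) + (1-p)·q·π₁(B,X) + (1-p)·(1-q)·π₁(B,Y)
= 0.5·0.73·3 + 0.5·0.27·2 + 0.5·0.73·1 + 0.5·0.27·4
= 2.27

E[P2] = 5.5 (similar calculation)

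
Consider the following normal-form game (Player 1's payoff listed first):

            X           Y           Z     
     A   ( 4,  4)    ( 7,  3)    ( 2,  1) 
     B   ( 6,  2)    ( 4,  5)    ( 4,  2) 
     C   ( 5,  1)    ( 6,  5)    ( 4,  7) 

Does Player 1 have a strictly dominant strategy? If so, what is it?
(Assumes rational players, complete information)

No strictly dominant strategy exists for Player 1

Work:
A strategy strictly dominates another if it gives a strictly higher payoff against every opponent action. Compare each pair of P1's strategies column-by-column:
  A vs B: [4 vs 6, 7 vs 4, 2 vs 4] → A does not strictly dominate B (column X: 4 ≤ 6)
  A vs C: [4 vs 5, 7 vs 6, 2 vs 4] → A does not strictly dominate C (column X: 4 ≤ 5)
  B vs A: [6 vs 4, 4 vs 7, 4 vs 2] → B does not strictly dominate A (column Y: 4 ≤ 7)
  B vs C: [6 vs 5, 4 vs 6, 4 vs 4] → B does not strictly dominate C (column Y: 4 ≤ 6)
  C vs A: [5 vs 4, 6 vs 7, 4 vs 2] → C does not strictly dominate A (column Y: 6 ≤ 7)
  C vs B: [5 vs 6, 6 vs 4, 4 vs 4] → C does not strictly dominate B (column X: 5 ≤ 6)
No single strategy strictly dominates all others → no strictly dominant strategy.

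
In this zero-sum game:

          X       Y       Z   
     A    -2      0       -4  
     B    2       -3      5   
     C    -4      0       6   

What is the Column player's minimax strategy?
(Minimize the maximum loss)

Column should play Y, value = 0

Work:
Column player minimizes Row's maximum payoff:
Column X: max payoff to Row = 2
Column Y: max payoff to Row = 0
Column Z: max payoff to Row = 6
Minimum is 0, achieved by column Y.
Minimax strategy: Y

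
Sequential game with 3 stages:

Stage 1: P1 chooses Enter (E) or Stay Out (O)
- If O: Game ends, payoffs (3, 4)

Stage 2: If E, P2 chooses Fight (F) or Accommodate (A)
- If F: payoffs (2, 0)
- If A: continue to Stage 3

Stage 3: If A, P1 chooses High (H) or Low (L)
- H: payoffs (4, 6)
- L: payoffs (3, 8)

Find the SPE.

SPE: (E, A, H); Outcome (4, 6)

Work:
Stage 3: P1 chooses H (4 vs 3)
Stage 2: P2: F->0, A->6 (anticipating H). Choose A
Stage 1: P1: O->3, E->4 (anticipating A, H). Choose E
SPE path: E -> A -> H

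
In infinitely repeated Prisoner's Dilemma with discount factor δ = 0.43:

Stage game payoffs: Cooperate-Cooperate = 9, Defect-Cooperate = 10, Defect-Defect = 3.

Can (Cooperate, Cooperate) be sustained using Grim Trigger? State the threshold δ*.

δ* = 0.1429; since δ = 0.43 ≥ 0.1429, cooperation can be sustained

Work:
For Grim Trigger:
Cooperate forever: 9/(1-δ)
Defect then punished: 10 + 3·δ/(1-δ)
Need: 9/(1-δ) ≥ 10 + 3·δ/(1-δ)
Solving: δ ≥ (T-R)/(T-P) = (10-9)/(10-3) = 0.1429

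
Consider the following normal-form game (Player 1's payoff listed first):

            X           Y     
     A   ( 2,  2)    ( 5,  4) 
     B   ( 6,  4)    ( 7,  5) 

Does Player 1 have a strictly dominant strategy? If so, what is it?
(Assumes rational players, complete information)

Yes, Player 1's strictly dominant strategy is B

Work:
A strategy strictly dominates another if it gives a strictly higher payoff against every opponent action. Compare each pair of P1's strategies column-by-column:
  A vs B: [2 vs 6, 5 vs 7] → A does not strictly dominate B (column X: 2 ≤ 6)
  B vs A: [6 vs 2, 7 vs 5] → B strictly dominates A
B strictly dominates every other strategy → strictly dominant.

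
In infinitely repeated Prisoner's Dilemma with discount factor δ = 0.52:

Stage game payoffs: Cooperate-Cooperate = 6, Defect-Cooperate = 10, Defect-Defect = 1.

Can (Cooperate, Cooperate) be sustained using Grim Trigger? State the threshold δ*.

δ* = 0.4444; since δ = 0.52 ≥ 0.4444, cooperation can be sustained

Work:
For Grim Trigger:
Cooperate forever: 6/(1-δ)
Defect then punished: 10 + 1·δ/(1-δ)
Need: 6/(1-δ) ≥ 10 + 1·δ/(1-δ)
Solving: δ ≥ (T-R)/(T-P) = (10-6)/(10-1) = 0.4444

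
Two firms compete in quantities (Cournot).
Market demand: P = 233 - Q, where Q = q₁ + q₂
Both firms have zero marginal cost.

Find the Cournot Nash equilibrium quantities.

q₁* = q₂* = 77.67; P* = 77.67

Work:
Profit: π_i = P·q_i = (a - q_i - q_j)·q_i
FOC: ∂π_i/∂q_i = a - 2q_i - q_j = 0
Reaction function: q_i = (233 - q_j)/2
Symmetry: q* = 233/3 = 77.67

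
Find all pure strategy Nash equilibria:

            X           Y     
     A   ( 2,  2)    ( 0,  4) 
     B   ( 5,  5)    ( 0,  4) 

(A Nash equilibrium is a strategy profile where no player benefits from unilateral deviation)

Nash equilibrium: (A, Y), (B, X)

Work:
Best responses:
  P1 vs X: payoffs [2, 5] → best response B (payoff 5)
  P1 vs Y: payoffs [0, 0] → best response A/B (payoff 0)
  P2 vs A: payoffs [2, 4] → best response Y (payoff 4)
  P2 vs B: payoffs [5, 4] → best response X (payoff 5)
Mutual best responses: (A,Y), (B,X) → Nash equilibria.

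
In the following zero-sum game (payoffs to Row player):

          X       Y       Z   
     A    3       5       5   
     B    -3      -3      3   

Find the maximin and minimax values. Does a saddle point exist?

Maximin = 3, Minimax = 3, Saddle: True

Work:
Row minimums: [3, -3] → maximin = 3
Column maximums: [3, 5, 5] → minimax = 3
Saddle point exists! Game value = 3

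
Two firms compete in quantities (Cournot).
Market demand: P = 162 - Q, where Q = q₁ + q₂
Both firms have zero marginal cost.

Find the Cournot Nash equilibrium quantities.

q₁* = q₂* = 54.0; P* = 54.0

Work:
Profit: π_i = P·q_i = (a - q_i - q_j)·q_i
FOC: ∂π_i/∂q_i = a - 2q_i - q_j = 0
Reaction function: q_i = (162 - q_j)/2
Symmetry: q* = 162/3 = 54.0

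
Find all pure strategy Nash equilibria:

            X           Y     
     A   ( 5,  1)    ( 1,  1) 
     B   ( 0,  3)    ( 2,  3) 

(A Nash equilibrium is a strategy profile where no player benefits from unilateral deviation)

Nash equilibrium: (A, X), (B, Y)

Work:
Best responses:
  P1 vs X: payoffs [5, 0] → best response A (payoff 5)
  P1 vs Y: payoffs [1, 2] → best response B (payoff 2)
  P2 vs A: payoffs [1, 1] → best response X/Y (payoff 1)
  P2 vs B: payoffs [3, 3] → best response X/Y (payoff 3)
Mutual best responses: (A,X), (B,Y) → Nash equilibria.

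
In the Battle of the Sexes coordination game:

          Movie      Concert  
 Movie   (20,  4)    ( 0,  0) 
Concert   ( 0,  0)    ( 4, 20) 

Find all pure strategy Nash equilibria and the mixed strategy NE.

Pure NE: (Movie, Movie) and (Concert, Concert); Mixed NE: p = 0.8333, q = 0.1667

Work:
Check pure NE:
(Movie, Movie): (20, 4) - no unilateral deviation beneficial
(Concert, Concert): (4, 20) - no unilateral deviation beneficial
Mixed NE: P1 plays Movie with p = 0.8333, P2 plays Movie with q = 0.1667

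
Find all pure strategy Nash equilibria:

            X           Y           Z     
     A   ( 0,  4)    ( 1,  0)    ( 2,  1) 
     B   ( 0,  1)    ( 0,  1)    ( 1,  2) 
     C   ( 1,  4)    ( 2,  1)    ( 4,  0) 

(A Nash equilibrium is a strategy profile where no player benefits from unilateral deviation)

Nash equilibrium: (C, X)

Work:
Best responses:
  P1 vs X: payoffs [0, 0, 1] → best response C (payoff 1)
  P1 vs Y: payoffs [1, 0, 2] → best response C (payoff 2)
  P1 vs Z: payoffs [2, 1, 4] → best response C (payoff 4)
  P2 vs A: payoffs [4, 0, 1] → best response X (payoff 4)
  P2 vs B: payoffs [1, 1, 2] → best response Z (payoff 2)
  P2 vs C: payoffs [4, 1, 0] → best response X (payoff 4)
Mutual best responses: (C,X) → Nash equilibria.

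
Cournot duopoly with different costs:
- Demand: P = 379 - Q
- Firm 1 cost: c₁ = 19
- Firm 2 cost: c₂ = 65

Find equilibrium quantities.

q₁* = 135.33, q₂* = 89.33

Work:
Reaction: q₁ = (379 - 19 - q₂)/2
Reaction: q₂ = (379 - 65 - q₁)/2
Solve simultaneously:
q₁* = (379 - 2×19 + 65)/3 = 135.33
q₂* = (379 - 2×65 + 19)/3 = 89.33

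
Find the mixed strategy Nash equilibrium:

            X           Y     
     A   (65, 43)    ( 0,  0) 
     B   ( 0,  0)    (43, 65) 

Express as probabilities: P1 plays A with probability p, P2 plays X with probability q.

p = 0.6019, q = 0.3981

Work:
Find probabilities that make opponent indifferent:
P2 chooses q to make P1 indifferent between A and B
P1 chooses p to make P2 indifferent between X and Y
Mixed NE: P1 plays (A: 0.6019, B: 0.3981), P2 plays (X: 0.3981, Y: 0.6019)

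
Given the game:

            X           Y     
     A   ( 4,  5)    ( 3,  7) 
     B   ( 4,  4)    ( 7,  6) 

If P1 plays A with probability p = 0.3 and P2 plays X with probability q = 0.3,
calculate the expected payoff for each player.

E[P1] = 5.26, E[P2] = 5.7

Work:
E[P1] = p·q·π₁(A,X) + p·(1-q)·π₁(A,Y) + (1-p)·q·π₁(B,X) + (1-p)·(1-q)·π₁(B,Y)
= 0.3·0.3·4 + 0.3·0.7·3 + 0.7·0.3·4 + 0.7·0.7·7
= 5.26

E[P2] = 5.7 (similar calculation)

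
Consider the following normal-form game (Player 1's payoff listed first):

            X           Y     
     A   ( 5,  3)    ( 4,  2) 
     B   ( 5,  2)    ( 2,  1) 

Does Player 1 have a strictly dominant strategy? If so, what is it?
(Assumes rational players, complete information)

No strictly dominant strategy exists for Player 1

Work:
A strategy strictly dominates another if it gives a strictly higher payoff against every opponent action. Compare each pair of P1's strategies column-by-column:
  A vs B: [5 vs 5, 4 vs 2] → A does not strictly dominate B (column X: 5 ≤ 5)
  B vs A: [5 vs 5, 2 vs 4] → B does not strictly dominate A (column X: 5 ≤ 5)
No single strategy strictly dominates all others → no strictly dominant strategy.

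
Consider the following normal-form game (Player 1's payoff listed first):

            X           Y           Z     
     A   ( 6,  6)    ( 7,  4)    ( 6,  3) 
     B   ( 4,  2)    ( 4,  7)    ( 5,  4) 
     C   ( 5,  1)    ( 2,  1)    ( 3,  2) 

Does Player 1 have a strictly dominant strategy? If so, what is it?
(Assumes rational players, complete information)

Yes, Player 1's strictly dominant strategy is A

Work:
A strategy strictly dominates another if it gives a strictly higher payoff against every opponent action. Compare each pair of P1's strategies column-by-column:
  A vs B: [6 vs 4, 7 vs 4, 6 vs 5] → A strictly dominates B
  A vs C: [6 vs 5, 7 vs 2, 6 vs 3] → A strictly dominates C
  B vs A: [4 vs 6, 4 vs 7, 5 vs 6] → B does not strictly dominate A (column X: 4 ≤ 6)
  B vs C: [4 vs 5, 4 vs 2, 5 vs 3] → B does not strictly dominate C (column X: 4 ≤ 5)
  C vs A: [5 vs 6, 2 vs 7, 3 vs 6] → C does not strictly dominate A (column X: 5 ≤ 6)
  C vs B: [5 vs 4, 2 vs 4, 3 vs 5] → C does not strictly dominate B (column Y: 2 ≤ 4)
A strictly dominates every other strategy → strictly dominant.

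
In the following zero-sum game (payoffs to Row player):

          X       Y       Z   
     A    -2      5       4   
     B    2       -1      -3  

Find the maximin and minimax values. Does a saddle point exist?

Maximin = -2, Minimax = 2, Saddle: False

Work:
Row minimums: [-2, -3] → maximin = -2
Column maximums: [2, 5, 4] → minimax = 2
No saddle point (maximin ≠ minimax). Mixed strategy needed.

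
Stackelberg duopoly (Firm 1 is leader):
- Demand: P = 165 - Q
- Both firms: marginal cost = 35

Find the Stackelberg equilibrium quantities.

q₁* (leader) = 65.0, q₂* (follower) = 32.5

Work:
Follower's reaction: q₂ = (a - c - q₁)/2
Leader substitutes: π₁ = q₁·(a - q₁ - (a-c-q₁)/2 - c)
FOC: q₁* = (165 - 35)/2 = 65.00
Then: q₂* = (165 - 35 - 65.0)/2 = 32.50
Leader has first-mover advantage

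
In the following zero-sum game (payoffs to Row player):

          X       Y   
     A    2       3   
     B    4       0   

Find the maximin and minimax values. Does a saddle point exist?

Maximin = 2, Minimax = 3, Saddle: False

Work:
Row minimums: [2, 0] → maximin = 2
Column maximums: [4, 3] → minimax = 3
No saddle point (maximin ≠ minimax). Mixed strategy needed.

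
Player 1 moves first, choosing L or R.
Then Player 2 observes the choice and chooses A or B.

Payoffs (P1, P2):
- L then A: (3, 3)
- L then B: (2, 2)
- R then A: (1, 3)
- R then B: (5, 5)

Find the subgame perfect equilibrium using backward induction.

P1 plays R, P2 plays A after L and B after R; Payoff (5, 5)

Work:
Backward induction:
After L: P2 chooses A → P1 gets 3
After R: P2 chooses B → P1 gets 5
P1 chooses R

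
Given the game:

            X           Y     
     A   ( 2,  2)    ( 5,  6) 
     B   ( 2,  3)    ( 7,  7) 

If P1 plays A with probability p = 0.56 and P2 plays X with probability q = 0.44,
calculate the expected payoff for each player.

E[P1] = 4.1728, E[P2] = 4.68

Work:
E[P1] = p·q·π₁(A,X) + p·(1-q)·π₁(A,Y) + (1-p)·q·π₁(B,X) + (1-p)·(1-q)·π₁(B,Y)
= 0.56·0.44·2 + 0.56·0.56·5 + 0.44·0.44·2 + 0.44·0.56·7
= 4.1728

E[P2] = 4.68 (similar calculation)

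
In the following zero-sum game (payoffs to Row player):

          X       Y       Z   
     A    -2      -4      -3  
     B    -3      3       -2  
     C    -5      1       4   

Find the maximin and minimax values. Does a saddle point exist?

Maximin = -3, Minimax = -2, Saddle: False

Work:
Row minimums: [-4, -3, -5] → maximin = -3
Column maximums: [-2, 3, 4] → minimax = -2
No saddle point (maximin ≠ minimax). Mixed strategy needed.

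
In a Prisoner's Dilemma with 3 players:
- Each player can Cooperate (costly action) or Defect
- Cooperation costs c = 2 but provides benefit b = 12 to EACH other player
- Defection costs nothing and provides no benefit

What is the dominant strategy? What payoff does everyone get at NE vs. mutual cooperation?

Dominant: Defect; NE payoff = 0; Coop payoff = 22

Work:
Defect dominates (saves cost c = 2, benefit to others is external)
NE: All defect → everyone gets 0
If all cooperate: each receives (2)×12 - 2 = 22
Social dilemma: 22 > 0 but NE gives 0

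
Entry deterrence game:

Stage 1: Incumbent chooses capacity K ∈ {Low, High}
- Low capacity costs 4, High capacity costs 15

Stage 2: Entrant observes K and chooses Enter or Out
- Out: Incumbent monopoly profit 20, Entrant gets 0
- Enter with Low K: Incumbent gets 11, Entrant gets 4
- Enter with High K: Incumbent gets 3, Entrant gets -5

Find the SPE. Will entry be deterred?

SPE: (Low, Enter|Low, Out|High); Entry not deterred. Incumbent net profit = 7, Entrant gets 4

Work:
After Low K: Entrant enters (4 > 0)
After High K: Entrant stays out (-5 < 0)
Incumbent: Low → 11−4=7, High → 20−15=5
Incumbent chooses Low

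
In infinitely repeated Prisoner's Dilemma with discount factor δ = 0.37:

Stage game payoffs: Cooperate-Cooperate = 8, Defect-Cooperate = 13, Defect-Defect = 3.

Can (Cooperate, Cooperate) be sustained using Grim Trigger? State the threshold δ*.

δ* = 0.5; since δ = 0.37 < 0.5, cooperation cannot be sustained

Work:
For Grim Trigger:
Cooperate forever: 8/(1-δ)
Defect then punished: 13 + 3·δ/(1-δ)
Need: 8/(1-δ) ≥ 13 + 3·δ/(1-δ)
Solving: δ ≥ (T-R)/(T-P) = (13-8)/(13-3) = 0.5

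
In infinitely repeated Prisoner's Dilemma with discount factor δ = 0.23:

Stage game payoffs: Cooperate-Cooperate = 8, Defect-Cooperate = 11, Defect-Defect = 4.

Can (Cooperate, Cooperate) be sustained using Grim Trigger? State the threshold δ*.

δ* = 0.4286; since δ = 0.23 < 0.4286, cooperation cannot be sustained

Work:
For Grim Trigger:
Cooperate forever: 8/(1-δ)
Defect then punished: 11 + 4·δ/(1-δ)
Need: 8/(1-δ) ≥ 11 + 4·δ/(1-δ)
Solving: δ ≥ (T-R)/(T-P) = (11-8)/(11-4) = 0.4286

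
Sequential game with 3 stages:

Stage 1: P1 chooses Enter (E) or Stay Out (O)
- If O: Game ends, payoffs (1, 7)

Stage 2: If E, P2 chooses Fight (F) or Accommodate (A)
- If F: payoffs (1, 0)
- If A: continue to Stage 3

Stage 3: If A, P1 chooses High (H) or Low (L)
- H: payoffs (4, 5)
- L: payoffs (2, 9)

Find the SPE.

SPE: (E, A, H); Outcome (4, 5)

Work:
Stage 3: P1 chooses H (4 vs 2)
Stage 2: P2: F->0, A->5 (anticipating H). Choose A
Stage 1: P1: O->1, E->4 (anticipating A, H). Choose E
SPE path: E -> A -> H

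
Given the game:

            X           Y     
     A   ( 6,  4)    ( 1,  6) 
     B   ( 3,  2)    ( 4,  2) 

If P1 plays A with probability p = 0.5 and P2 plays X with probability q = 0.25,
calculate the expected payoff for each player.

E[P1] = 3.0, E[P2] = 3.75

Work:
E[P1] = p·q·π₁(A,X) + p·(1-q)·π₁(A,Y) + (1-p)·q·π₁(B,X) + (1-p)·(1-q)·π₁(B,Y)
= 0.5·0.25·6 + 0.5·0.75·1 + 0.5·0.25·3 + 0.5·0.75·4
= 3.0

E[P2] = 3.75 (similar calculation)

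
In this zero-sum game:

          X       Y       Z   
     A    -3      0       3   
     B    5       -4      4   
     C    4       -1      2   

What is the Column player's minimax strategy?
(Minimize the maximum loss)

Column should play Y, value = 0

Work:
Column player minimizes Row's maximum payoff:
Column X: max payoff to Row = 5
Column Y: max payoff to Row = 0
Column Z: max payoff to Row = 4
Minimum is 0, achieved by column Y.
Minimax strategy: Y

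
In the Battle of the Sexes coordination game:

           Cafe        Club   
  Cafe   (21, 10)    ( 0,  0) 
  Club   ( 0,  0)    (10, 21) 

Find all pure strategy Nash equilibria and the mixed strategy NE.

Pure NE: (Cafe, Cafe) and (Club, Club); Mixed NE: p = 0.6774, q = 0.3226

Work:
Check pure NE:
(Cafe, Cafe): (21, 10) - no unilateral deviation beneficial
(Club, Club): (10, 21) - no unilateral deviation beneficial
Mixed NE: P1 plays Cafe with p = 0.6774, P2 plays Cafe with q = 0.3226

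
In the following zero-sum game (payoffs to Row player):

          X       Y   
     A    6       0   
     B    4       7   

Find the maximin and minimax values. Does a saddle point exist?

Maximin = 4, Minimax = 6, Saddle: False

Work:
Row minimums: [0, 4] → maximin = 4
Column maximums: [6, 7] → minimax = 6
No saddle point (maximin ≠ minimax). Mixed strategy needed.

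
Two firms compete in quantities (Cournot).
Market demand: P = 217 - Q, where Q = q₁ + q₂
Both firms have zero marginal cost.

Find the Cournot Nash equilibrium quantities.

q₁* = q₂* = 72.33; P* = 72.33

Work:
Profit: π_i = P·q_i = (a - q_i - q_j)·q_i
FOC: ∂π_i/∂q_i = a - 2q_i - q_j = 0
Reaction function: q_i = (217 - q_j)/2
Symmetry: q* = 217/3 = 72.33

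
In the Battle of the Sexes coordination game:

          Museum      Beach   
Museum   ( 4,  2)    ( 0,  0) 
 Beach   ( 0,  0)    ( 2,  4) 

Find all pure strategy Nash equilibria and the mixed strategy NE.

Pure NE: (Museum, Museum) and (Beach, Beach); Mixed NE: p = 0.6667, q = 0.3333

Work:
Check pure NE:
(Museum, Museum): (4, 2) - no unilateral deviation beneficial
(Beach, Beach): (2, 4) - no unilateral deviation beneficial
Mixed NE: P1 plays Museum with p = 0.6667, P2 plays Museum with q = 0.3333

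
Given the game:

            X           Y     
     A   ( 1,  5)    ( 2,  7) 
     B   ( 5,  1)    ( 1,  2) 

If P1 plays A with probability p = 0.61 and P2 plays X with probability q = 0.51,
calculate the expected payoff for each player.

E[P1] = 2.0945, E[P2] = 4.2289

Work:
E[P1] = p·q·π₁(A,X) + p·(1-q)·π₁(A,Y) + (1-p)·q·π₁(B,X) + (1-p)·(1-q)·π₁(B,Y)
= 0.61·0.51·1 + 0.61·0.49·2 + 0.39·0.51·5 + 0.39·0.49·1
= 2.0945

E[P2] = 4.2289 (similar calculation)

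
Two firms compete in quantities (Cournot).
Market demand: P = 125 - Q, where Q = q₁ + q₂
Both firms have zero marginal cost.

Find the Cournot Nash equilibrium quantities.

q₁* = q₂* = 41.67; P* = 41.67

Work:
Profit: π_i = P·q_i = (a - q_i - q_j)·q_i
FOC: ∂π_i/∂q_i = a - 2q_i - q_j = 0
Reaction function: q_i = (125 - q_j)/2
Symmetry: q* = 125/3 = 41.67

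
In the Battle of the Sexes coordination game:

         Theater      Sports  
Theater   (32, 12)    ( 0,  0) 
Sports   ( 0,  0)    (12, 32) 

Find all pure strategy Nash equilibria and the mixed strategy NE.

Pure NE: (Theater, Theater) and (Sports, Sports); Mixed NE: p = 0.7273, q = 0.2727

Work:
Check pure NE:
(Theater, Theater): (32, 12) - no unilateral deviation beneficial
(Sports, Sports): (12, 32) - no unilateral deviation beneficial
Mixed NE: P1 plays Theater with p = 0.7273, P2 plays Theater with q = 0.2727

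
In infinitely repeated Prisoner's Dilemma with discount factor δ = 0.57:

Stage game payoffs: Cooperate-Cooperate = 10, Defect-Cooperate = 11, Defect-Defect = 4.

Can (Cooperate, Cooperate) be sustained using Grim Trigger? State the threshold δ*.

δ* = 0.1429; since δ = 0.57 ≥ 0.1429, cooperation can be sustained

Work:
For Grim Trigger:
Cooperate forever: 10/(1-δ)
Defect then punished: 11 + 4·δ/(1-δ)
Need: 10/(1-δ) ≥ 11 + 4·δ/(1-δ)
Solving: δ ≥ (T-R)/(T-P) = (11-10)/(11-4) = 0.1429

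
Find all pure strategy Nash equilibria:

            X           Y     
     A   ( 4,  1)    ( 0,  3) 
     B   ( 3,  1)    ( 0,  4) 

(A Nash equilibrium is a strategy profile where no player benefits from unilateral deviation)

Nash equilibrium: (A, Y), (B, Y)

Work:
Best responses:
  P1 vs X: payoffs [4, 3] → best response A (payoff 4)
  P1 vs Y: payoffs [0, 0] → best response A/B (payoff 0)
  P2 vs A: payoffs [1, 3] → best response Y (payoff 3)
  P2 vs B: payoffs [1, 4] → best response Y (payoff 4)
Mutual best responses: (A,Y), (B,Y) → Nash equilibria.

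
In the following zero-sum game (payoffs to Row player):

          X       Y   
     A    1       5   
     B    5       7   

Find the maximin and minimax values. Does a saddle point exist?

Maximin = 5, Minimax = 5, Saddle: True

Work:
Row minimums: [1, 5] → maximin = 5
Column maximums: [5, 7] → minimax = 5
Saddle point exists! Game value = 5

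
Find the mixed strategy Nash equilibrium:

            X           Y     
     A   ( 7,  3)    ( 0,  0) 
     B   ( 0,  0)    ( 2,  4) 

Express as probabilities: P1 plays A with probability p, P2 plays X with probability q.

p = 0.5714, q = 0.2222

Work:
Find probabilities that make opponent indifferent:
P2 chooses q to make P1 indifferent between A and B
P1 chooses p to make P2 indifferent between X and Y
Mixed NE: P1 plays (A: 0.5714, B: 0.4286), P2 plays (X: 0.2222, Y: 0.7778)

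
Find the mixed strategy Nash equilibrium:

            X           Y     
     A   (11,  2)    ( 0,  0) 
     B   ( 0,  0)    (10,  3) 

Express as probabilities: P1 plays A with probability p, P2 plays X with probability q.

p = 0.6, q = 0.4762

Work:
Find probabilities that make opponent indifferent:
P2 chooses q to make P1 indifferent between A and B
P1 chooses p to make P2 indifferent between X and Y
Mixed NE: P1 plays (A: 0.6, B: 0.4), P2 plays (X: 0.4762, Y: 0.5238)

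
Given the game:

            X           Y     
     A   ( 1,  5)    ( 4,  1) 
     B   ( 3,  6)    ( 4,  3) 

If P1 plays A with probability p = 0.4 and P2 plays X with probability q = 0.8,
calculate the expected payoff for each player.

E[P1] = 2.56, E[P2] = 4.92

Work:
E[P1] = p·q·π₁(A,X) + p·(1-q)·π₁(A,Y) + (1-p)·q·π₁(B,X) + (1-p)·(1-q)·π₁(B,Y)
= 0.4·0.8·1 + 0.4·0.2·4 + 0.6·0.8·3 + 0.6·0.2·4
= 2.56

E[P2] = 4.92 (similar calculation)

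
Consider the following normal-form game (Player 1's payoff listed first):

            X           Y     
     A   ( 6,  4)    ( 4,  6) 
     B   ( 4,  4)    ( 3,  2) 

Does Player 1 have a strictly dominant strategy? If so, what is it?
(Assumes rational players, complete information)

Yes, Player 1's strictly dominant strategy is A

Work:
A strategy strictly dominates another if it gives a strictly higher payoff against every opponent action. Compare each pair of P1's strategies column-by-column:
  A vs B: [6 vs 4, 4 vs 3] → A strictly dominates B
  B vs A: [4 vs 6, 3 vs 4] → B does not strictly dominate A (column X: 4 ≤ 6)
A strictly dominates every other strategy → strictly dominant.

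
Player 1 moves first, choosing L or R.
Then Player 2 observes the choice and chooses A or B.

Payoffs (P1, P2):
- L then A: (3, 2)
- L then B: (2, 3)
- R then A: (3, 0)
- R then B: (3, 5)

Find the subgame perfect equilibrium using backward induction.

P1 plays R, P2 plays B after L and B after R; Payoff (3, 5)

Work:
Backward induction:
After L: P2 chooses B → P1 gets 2
After R: P2 chooses B → P1 gets 3
P1 chooses R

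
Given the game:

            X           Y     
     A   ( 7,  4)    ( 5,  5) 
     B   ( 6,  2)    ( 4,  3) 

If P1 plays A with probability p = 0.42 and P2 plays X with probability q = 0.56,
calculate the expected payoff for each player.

E[P1] = 5.54, E[P2] = 3.28

Work:
E[P1] = p·q·π₁(A,X) + p·(1-q)·π₁(A,Y) + (1-p)·q·π₁(B,X) + (1-p)·(1-q)·π₁(B,Y)
= 0.42·0.56·7 + 0.42·0.44·5 + 0.58·0.56·6 + 0.58·0.44·4
= 5.54

E[P2] = 3.28 (similar calculation)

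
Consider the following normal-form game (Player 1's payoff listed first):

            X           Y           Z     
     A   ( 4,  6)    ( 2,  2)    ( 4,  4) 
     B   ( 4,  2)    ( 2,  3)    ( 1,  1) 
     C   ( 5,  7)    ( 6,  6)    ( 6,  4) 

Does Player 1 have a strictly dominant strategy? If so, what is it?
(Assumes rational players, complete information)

Yes, Player 1's strictly dominant strategy is C

Work:
A strategy strictly dominates another if it gives a strictly higher payoff against every opponent action. Compare each pair of P1's strategies column-by-column:
  A vs B: [4 vs 4, 2 vs 2, 4 vs 1] → A does not strictly dominate B (column X: 4 ≤ 4)
  A vs C: [4 vs 5, 2 vs 6, 4 vs 6] → A does not strictly dominate C (column X: 4 ≤ 5)
  B vs A: [4 vs 4, 2 vs 2, 1 vs 4] → B does not strictly dominate A (column X: 4 ≤ 4)
  B vs C: [4 vs 5, 2 vs 6, 1 vs 6] → B does not strictly dominate C (column X: 4 ≤ 5)
  C vs A: [5 vs 4, 6 vs 2, 6 vs 4] → C strictly dominates A
  C vs B: [5 vs 4, 6 vs 2, 6 vs 1] → C strictly dominates B
C strictly dominates every other strategy → strictly dominant.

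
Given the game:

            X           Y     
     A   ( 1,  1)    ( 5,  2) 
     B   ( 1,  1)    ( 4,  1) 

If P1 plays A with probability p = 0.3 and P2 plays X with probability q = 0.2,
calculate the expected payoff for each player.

E[P1] = 3.64, E[P2] = 1.24

Work:
E[P1] = p·q·π₁(A,X) + p·(1-q)·π₁(A,Y) + (1-p)·q·π₁(B,X) + (1-p)·(1-q)·π₁(B,Y)
= 0.3·0.2·1 + 0.3·0.8·5 + 0.7·0.2·1 + 0.7·0.8·4
= 3.64

E[P2] = 1.24 (similar calculation)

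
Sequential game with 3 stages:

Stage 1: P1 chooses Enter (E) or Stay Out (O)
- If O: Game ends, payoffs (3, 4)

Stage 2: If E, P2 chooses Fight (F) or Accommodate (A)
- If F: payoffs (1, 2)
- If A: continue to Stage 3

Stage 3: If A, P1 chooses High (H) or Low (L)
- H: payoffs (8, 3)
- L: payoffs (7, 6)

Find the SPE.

SPE: (E, A, H); Outcome (8, 3)

Work:
Stage 3: P1 chooses H (8 vs 7)
Stage 2: P2: F->2, A->3 (anticipating H). Choose A
Stage 1: P1: O->3, E->8 (anticipating A, H). Choose E
SPE path: E -> A -> H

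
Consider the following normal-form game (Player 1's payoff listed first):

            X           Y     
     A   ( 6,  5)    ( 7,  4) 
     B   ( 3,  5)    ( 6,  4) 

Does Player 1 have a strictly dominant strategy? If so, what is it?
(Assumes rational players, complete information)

Yes, Player 1's strictly dominant strategy is A

Work:
A strategy strictly dominates another if it gives a strictly higher payoff against every opponent action. Compare each pair of P1's strategies column-by-column:
  A vs B: [6 vs 3, 7 vs 6] → A strictly dominates B
  B vs A: [3 vs 6, 6 vs 7] → B does not strictly dominate A (column X: 3 ≤ 6)
A strictly dominates every other strategy → strictly dominant.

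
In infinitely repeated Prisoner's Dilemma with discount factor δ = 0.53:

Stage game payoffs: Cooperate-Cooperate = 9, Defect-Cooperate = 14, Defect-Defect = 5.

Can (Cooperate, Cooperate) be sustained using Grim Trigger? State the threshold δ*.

δ* = 0.5556; since δ = 0.53 < 0.5556, cooperation cannot be sustained

Work:
For Grim Trigger:
Cooperate forever: 9/(1-δ)
Defect then punished: 14 + 5·δ/(1-δ)
Need: 9/(1-δ) ≥ 14 + 5·δ/(1-δ)
Solving: δ ≥ (T-R)/(T-P) = (14-9)/(14-5) = 0.5556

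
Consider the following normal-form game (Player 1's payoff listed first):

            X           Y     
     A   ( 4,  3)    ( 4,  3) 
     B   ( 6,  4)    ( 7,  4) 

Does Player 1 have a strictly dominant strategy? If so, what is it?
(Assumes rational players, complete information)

Yes, Player 1's strictly dominant strategy is B

Work:
A strategy strictly dominates another if it gives a strictly higher payoff against every opponent action. Compare each pair of P1's strategies column-by-column:
  A vs B: [4 vs 6, 4 vs 7] → A does not strictly dominate B (column X: 4 ≤ 6)
  B vs A: [6 vs 4, 7 vs 4] → B strictly dominates A
B strictly dominates every other strategy → strictly dominant.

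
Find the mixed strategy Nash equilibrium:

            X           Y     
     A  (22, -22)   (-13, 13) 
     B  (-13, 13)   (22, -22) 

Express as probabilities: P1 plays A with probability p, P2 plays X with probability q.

p = 0.5, q = 0.5

Work:
Find probabilities that make opponent indifferent:
P2 chooses q to make P1 indifferent between A and B
P1 chooses p to make P2 indifferent between X and Y
Mixed NE: P1 plays (A: 0.5, B: 0.5), P2 plays (X: 0.5, Y: 0.5)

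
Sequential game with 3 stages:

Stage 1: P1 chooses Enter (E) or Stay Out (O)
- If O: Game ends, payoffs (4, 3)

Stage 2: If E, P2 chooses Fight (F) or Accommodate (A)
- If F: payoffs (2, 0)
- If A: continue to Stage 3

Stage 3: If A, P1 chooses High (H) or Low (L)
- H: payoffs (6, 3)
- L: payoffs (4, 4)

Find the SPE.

SPE: (E, A, H); Outcome (6, 3)

Work:
Stage 3: P1 chooses H (6 vs 4)
Stage 2: P2: F->0, A->3 (anticipating H). Choose A
Stage 1: P1: O->4, E->6 (anticipating A, H). Choose E
SPE path: E -> A -> H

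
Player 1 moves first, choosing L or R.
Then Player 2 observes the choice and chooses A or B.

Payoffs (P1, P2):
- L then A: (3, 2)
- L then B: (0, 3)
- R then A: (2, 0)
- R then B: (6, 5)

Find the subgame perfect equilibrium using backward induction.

P1 plays R, P2 plays B after L and B after R; Payoff (6, 5)

Work:
Backward induction:
After L: P2 chooses B → P1 gets 0
After R: P2 chooses B → P1 gets 6
P1 chooses R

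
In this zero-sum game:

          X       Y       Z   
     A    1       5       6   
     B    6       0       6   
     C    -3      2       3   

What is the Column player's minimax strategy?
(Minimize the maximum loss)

Column should play Y, value = 5

Work:
Column player minimizes Row's maximum payoff:
Column X: max payoff to Row = 6
Column Y: max payoff to Row = 5
Column Z: max payoff to Row = 6
Minimum is 5, achieved by column Y.
Minimax strategy: Y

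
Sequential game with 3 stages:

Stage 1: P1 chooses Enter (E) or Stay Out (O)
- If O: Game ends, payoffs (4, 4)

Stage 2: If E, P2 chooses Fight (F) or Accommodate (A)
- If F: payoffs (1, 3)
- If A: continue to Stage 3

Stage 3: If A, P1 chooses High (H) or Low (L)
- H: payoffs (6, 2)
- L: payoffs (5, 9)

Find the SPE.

SPE: (O, F, H); Outcome (4, 4)

Work:
Stage 3: P1 chooses H (6 vs 5)
Stage 2: P2: F->3, A->2 (anticipating H). Choose F
Stage 1: P1: O->4, E->1 (anticipating F, H). Choose O
SPE path: O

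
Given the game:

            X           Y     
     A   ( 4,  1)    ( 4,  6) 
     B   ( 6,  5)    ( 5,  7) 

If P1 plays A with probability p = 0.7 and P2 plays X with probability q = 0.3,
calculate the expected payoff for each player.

E[P1] = 4.39, E[P2] = 5.07

Work:
E[P1] = p·q·π₁(A,X) + p·(1-q)·π₁(A,Y) + (1-p)·q·π₁(B,X) + (1-p)·(1-q)·π₁(B,Y)
= 0.7·0.3·4 + 0.7·0.7·4 + 0.3·0.3·6 + 0.3·0.7·5
= 4.39

E[P2] = 5.07 (similar calculation)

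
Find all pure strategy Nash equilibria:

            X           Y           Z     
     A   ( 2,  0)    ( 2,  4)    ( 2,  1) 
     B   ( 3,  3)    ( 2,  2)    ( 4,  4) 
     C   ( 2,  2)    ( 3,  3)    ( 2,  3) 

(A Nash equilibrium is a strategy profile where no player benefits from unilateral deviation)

Nash equilibrium: (B, Z), (C, Y)

Work:
Best responses:
  P1 vs X: payoffs [2, 3, 2] → best response B (payoff 3)
  P1 vs Y: payoffs [2, 2, 3] → best response C (payoff 3)
  P1 vs Z: payoffs [2, 4, 2] → best response B (payoff 4)
  P2 vs A: payoffs [0, 4, 1] → best response Y (payoff 4)
  P2 vs B: payoffs [3, 2, 4] → best response Z (payoff 4)
  P2 vs C: payoffs [2, 3, 3] → best response Y/Z (payoff 3)
Mutual best responses: (B,Z), (C,Y) → Nash equilibria.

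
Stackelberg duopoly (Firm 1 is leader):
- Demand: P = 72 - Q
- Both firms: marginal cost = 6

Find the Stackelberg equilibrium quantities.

q₁* (leader) = 33.0, q₂* (follower) = 16.5

Work:
Follower's reaction: q₂ = (a - c - q₁)/2
Leader substitutes: π₁ = q₁·(a - q₁ - (a-c-q₁)/2 - c)
FOC: q₁* = (72 - 6)/2 = 33.00
Then: q₂* = (72 - 6 - 33.0)/2 = 16.50
Leader has first-mover advantage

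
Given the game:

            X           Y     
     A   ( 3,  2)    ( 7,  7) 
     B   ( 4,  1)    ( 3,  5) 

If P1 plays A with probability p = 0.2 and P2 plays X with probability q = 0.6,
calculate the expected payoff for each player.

E[P1] = 3.8, E[P2] = 2.88

Work:
E[P1] = p·q·π₁(A,X) + p·(1-q)·π₁(A,Y) + (1-p)·q·π₁(B,X) + (1-p)·(1-q)·π₁(B,Y)
= 0.2·0.6·3 + 0.2·0.4·7 + 0.8·0.6·4 + 0.8·0.4·3
= 3.8

E[P2] = 2.88 (similar calculation)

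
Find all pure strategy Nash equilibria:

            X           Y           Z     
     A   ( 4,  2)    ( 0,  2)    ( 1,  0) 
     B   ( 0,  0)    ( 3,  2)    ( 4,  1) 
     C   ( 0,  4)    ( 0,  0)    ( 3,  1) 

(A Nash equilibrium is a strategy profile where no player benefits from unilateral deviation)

Nash equilibrium: (A, X), (B, Y)

Work:
Best responses:
  P1 vs X: payoffs [4, 0, 0] → best response A (payoff 4)
  P1 vs Y: payoffs [0, 3, 0] → best response B (payoff 3)
  P1 vs Z: payoffs [1, 4, 3] → best response B (payoff 4)
  P2 vs A: payoffs [2, 2, 0] → best response X/Y (payoff 2)
  P2 vs B: payoffs [0, 2, 1] → best response Y (payoff 2)
  P2 vs C: payoffs [4, 0, 1] → best response X (payoff 4)
Mutual best responses: (A,X), (B,Y) → Nash equilibria.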